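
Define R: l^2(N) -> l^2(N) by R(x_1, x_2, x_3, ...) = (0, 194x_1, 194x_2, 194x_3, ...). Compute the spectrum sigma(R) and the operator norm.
sigma(R) = closed disk {z in C : |z| ≤ 194}; ||R|| = 194

Note R = 194·U where U is the unit right shift (U x)_k = x_{k-1} (with x_0 := 0); so ||R|| = 194||U|| and sigma(R) = 194·sigma(U). ||R x||^2 = sum_{k≥1} |194x_k|^2 = 37636||x||^2, so ||R|| = 194 and sigma(R) ⊂ {|z| ≤ 194}. For any |lambda| < 194, the equation (R - lambda I) x = 0 forces x_1 = 0, then 194x_k = lambda x_{k+1} ⇒ x = 0, so R has no eigenvalues. But (R - lambda I) is not surjective for |lambda| < 194: solving (R - lambda I) x = e_1 would require x_n proportional to (lambda/194)^(-n), which is not in l^2. So every |lambda| < 194 lies in the residual spectrum. The boundary |lambda| = 194 is in the approximate point spectrum (the spectrum is closed). Hence sigma(R) is the closed disk of radius 194.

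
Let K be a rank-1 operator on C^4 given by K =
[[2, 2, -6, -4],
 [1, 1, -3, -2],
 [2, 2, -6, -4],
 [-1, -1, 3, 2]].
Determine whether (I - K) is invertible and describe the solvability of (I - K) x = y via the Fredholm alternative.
(I - K) is invertible (det(I - K) = 2 ≠ 0), so for every y in C^4 the equation (I - K) x = y has a unique solution.

K has rank 1, so it is an outer product K = u v^T: every row of K is a multiple of one row vector. Reading off the entries, u = (2, 1, 2, -1) and v = (1, 1, -3, -2) (row i of K equals u_i·v^T). A rank-one matrix u v^T satisfies K u = u (v·u) and kills the (3)-dimensional subspace v^⊥, so its characteristic polynomial is lambda^3 (lambda - v·u) with v·u = tr K = -1. Hence the eigenvalues of I - K are 1 (multiplicity 3) and 1 - (-1) = 2, so det(I - K) = 2. (Direct check: I - K =
[[-1, -2, 6, 4],
 [-1, 0, 3, 2],
 [-2, -2, 7, 4],
 [1, 1, -3, -1]]
has determinant 2.) The finite-dimensional Fredholm alternative says: either (I - K) is invertible, or ker(I - K) ≠ {0} and then range(I - K) = ker((I - K)^*)^⊥, with dim ker(I - K) = dim ker((I - K)^*). Since det(I - K) ≠ 0, 1 is not an eigenvalue of K and ker(I - K) = {0}, so we are in the first case: for every y there is a unique x = (I - K)^(-1) y. Explicitly, by the Sherman–Morrison formula, (I - u v^T)^(-1) = I + u v^T/(1 - v·u), i.e. (I - K)^(-1) = I + K/(2).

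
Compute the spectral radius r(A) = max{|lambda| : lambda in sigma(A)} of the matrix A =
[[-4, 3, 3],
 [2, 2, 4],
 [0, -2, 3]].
r(A) ≈ 4.9445

The eigenvalues of A are the roots of its characteristic polynomial. With M = A (coefficients from the trace, the sum of principal 2x2 minors, and det A):
  p(λ) = det(λ I - M) = λ^3 - λ^2 - 12λ + 86.
No integer candidate from the rational root theorem (±divisors of 86) is a root, so the roots are irrational. The cubic discriminant is Δ = -173716 < 0, so there is one real root and a complex-conjugate pair. p(-5) = -4 and p(-4) = 54 have opposite signs, so a root lies in (-5, -4); Newton's method refines it to λ ≈ -4.9445. Dividing out (λ - (-4.9445)) leaves approximately λ^2 - 5.9445λ + 17.3929. For λ^2 - 5.9445λ + 17.3929 the discriminant is -34.2343. It is negative, so the remaining roots are the complex-conjugate pair λ ≈ 2.9723 ± 2.9255i. Their product equals the constant term, so |λ|^2 ≈ 17.3929 and |λ| ≈ 4.1705.
Thus the eigenvalues (to 4 decimals) are -4.9445 (modulus 4.9445); 2.9723 ± 2.9255i (modulus 4.1705). The spectral radius is the largest modulus: r(A) ≈ 4.9445. (Cross-check: r(A) ≤ ||A||_2 ≈ 6.4676; equality holds whenever A is normal, though it can also hold for some non-normal A.)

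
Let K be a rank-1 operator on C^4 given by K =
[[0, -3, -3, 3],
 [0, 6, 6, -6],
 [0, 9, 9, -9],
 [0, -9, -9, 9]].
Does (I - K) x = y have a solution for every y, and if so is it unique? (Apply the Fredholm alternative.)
(I - K) is invertible (det(I - K) = -23 ≠ 0), so for every y in C^4 the equation (I - K) x = y has a unique solution.

K has rank 1, so it is an outer product K = u v^T: every row of K is a multiple of one row vector. Reading off the entries, u = (-1, 2, 3, -3) and v = (0, 3, 3, -3) (row i of K equals u_i·v^T). A rank-one matrix u v^T satisfies K u = u (v·u) and kills the (3)-dimensional subspace v^⊥, so its characteristic polynomial is lambda^3 (lambda - v·u) with v·u = tr K = 24. Hence the eigenvalues of I - K are 1 (multiplicity 3) and 1 - (24) = -23, so det(I - K) = -23. (Direct check: I - K =
[[1, 3, 3, -3],
 [0, -5, -6, 6],
 [0, -9, -8, 9],
 [0, 9, 9, -8]]
has determinant -23.) The finite-dimensional Fredholm alternative says: either (I - K) is invertible, or ker(I - K) ≠ {0} and then range(I - K) = ker((I - K)^*)^⊥, with dim ker(I - K) = dim ker((I - K)^*). Since det(I - K) ≠ 0, 1 is not an eigenvalue of K and ker(I - K) = {0}, so we are in the first case: for every y there is a unique x = (I - K)^(-1) y. Explicitly, by the Sherman–Morrison formula, (I - u v^T)^(-1) = I + u v^T/(1 - v·u), i.e. (I - K)^(-1) = I + K/(-23).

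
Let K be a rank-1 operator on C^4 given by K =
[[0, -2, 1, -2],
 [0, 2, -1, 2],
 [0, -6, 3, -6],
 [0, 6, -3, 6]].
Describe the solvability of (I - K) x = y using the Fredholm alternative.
(I - K) is invertible (det(I - K) = -10 ≠ 0), so for every y in C^4 the equation (I - K) x = y has a unique solution.

K has rank 1, so it is an outer product K = u v^T: every row of K is a multiple of one row vector. Reading off the entries, u = (-1, 1, -3, 3) and v = (0, 2, -1, 2) (row i of K equals u_i·v^T). A rank-one matrix u v^T satisfies K u = u (v·u) and kills the (3)-dimensional subspace v^⊥, so its characteristic polynomial is lambda^3 (lambda - v·u) with v·u = tr K = 11. Hence the eigenvalues of I - K are 1 (multiplicity 3) and 1 - (11) = -10, so det(I - K) = -10. (Direct check: I - K =
[[1, 2, -1, 2],
 [0, -1, 1, -2],
 [0, 6, -2, 6],
 [0, -6, 3, -5]]
has determinant -10.) The finite-dimensional Fredholm alternative says: either (I - K) is invertible, or ker(I - K) ≠ {0} and then range(I - K) = ker((I - K)^*)^⊥, with dim ker(I - K) = dim ker((I - K)^*). Since det(I - K) ≠ 0, 1 is not an eigenvalue of K and ker(I - K) = {0}, so we are in the first case: for every y there is a unique x = (I - K)^(-1) y. Explicitly, by the Sherman–Morrison formula, (I - u v^T)^(-1) = I + u v^T/(1 - v·u), i.e. (I - K)^(-1) = I + K/(-10).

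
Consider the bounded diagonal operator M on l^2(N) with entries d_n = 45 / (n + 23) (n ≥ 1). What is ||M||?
||M|| = 15/8 (attained at n = 1)

For M diagonal, ||M|| = sup_n |d_n| = sup_n 45/(n + 23). This is positive and strictly decreasing in n, so the supremum is attained at n = 1: d_1 = 45/(1 + 23) = 15/8. Hence ||M|| = 15/8.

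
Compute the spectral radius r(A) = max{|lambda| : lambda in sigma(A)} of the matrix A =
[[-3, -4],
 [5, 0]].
r(A) = sqrt(20) ≈ 4.4721

The eigenvalues of A are the roots of its characteristic polynomial. With M = A (coefficients from the trace and determinant):
  p(λ) = det(λ I - M) = λ^2 + 3λ + 20.
For λ^2 + 3λ + 20 the discriminant is -71. It is negative, so the roots are the complex-conjugate pair λ = -3/2 ± (sqrt(71)/2) i ≈ -1.5 ± 4.2131i. For a conjugate pair the product of the roots equals the constant term, so |λ|^2 = 20 and |λ| = sqrt(20) ≈ 4.4721.
Thus the eigenvalues (to 4 decimals) are -1.5 ± 4.2131i (modulus 4.4721). The spectral radius is the largest modulus: r(A) = sqrt(20) ≈ 4.4721. (Cross-check: r(A) ≤ ||A||_2 ≈ 6.3246; equality holds whenever A is normal, though it can also hold for some non-normal A.)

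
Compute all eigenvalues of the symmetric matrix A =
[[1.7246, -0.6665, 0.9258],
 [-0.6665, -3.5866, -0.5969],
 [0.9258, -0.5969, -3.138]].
sigma(A) ≈ {-4, -3, 2}

A is real symmetric, so its spectrum consists of real eigenvalues. Expanding the characteristic polynomial of the displayed matrix gives
  det(λ I - A) = p(λ) = λ^3 + (5)λ^2 + (-2)λ + (-24).
Solving p(λ) = 0 yields eigenvalues ≈ -4, -3, 2. (A is shown rounded to 4 decimals, so these recover the underlying integer eigenvalues to within that precision.)
Verification: the trace of A = -5 equals the sum of eigenvalues -5, and det(A) ≈ 24.0002 matches the eigenvalue product 24.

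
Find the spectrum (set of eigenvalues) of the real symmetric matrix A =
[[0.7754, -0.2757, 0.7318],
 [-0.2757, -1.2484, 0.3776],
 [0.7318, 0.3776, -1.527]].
sigma(A) ≈ {-2, -1, 1}

A is real symmetric, so its spectrum consists of real eigenvalues. Expanding the characteristic polynomial of the displayed matrix gives
  det(λ I - A) = p(λ) = λ^3 + (2)λ^2 + (-1)λ + (-2).
Solving p(λ) = 0 yields eigenvalues ≈ -2, -1, 1. (A is shown rounded to 4 decimals, so these recover the underlying integer eigenvalues to within that precision.)
Verification: the trace of A = -2 equals the sum of eigenvalues -2, and det(A) ≈ 1.9999 matches the eigenvalue product 2.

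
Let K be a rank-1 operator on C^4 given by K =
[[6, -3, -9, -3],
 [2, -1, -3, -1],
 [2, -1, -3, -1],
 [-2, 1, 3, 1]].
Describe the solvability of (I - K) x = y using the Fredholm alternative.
(I - K) is invertible (det(I - K) = -2 ≠ 0), so for every y in C^4 the equation (I - K) x = y has a unique solution.

K has rank 1, so it is an outer product K = u v^T: every row of K is a multiple of one row vector. Reading off the entries, u = (3, 1, 1, -1) and v = (2, -1, -3, -1) (row i of K equals u_i·v^T). A rank-one matrix u v^T satisfies K u = u (v·u) and kills the (3)-dimensional subspace v^⊥, so its characteristic polynomial is lambda^3 (lambda - v·u) with v·u = tr K = 3. Hence the eigenvalues of I - K are 1 (multiplicity 3) and 1 - (3) = -2, so det(I - K) = -2. (Direct check: I - K =
[[-5, 3, 9, 3],
 [-2, 2, 3, 1],
 [-2, 1, 4, 1],
 [2, -1, -3, 0]]
has determinant -2.) The finite-dimensional Fredholm alternative says: either (I - K) is invertible, or ker(I - K) ≠ {0} and then range(I - K) = ker((I - K)^*)^⊥, with dim ker(I - K) = dim ker((I - K)^*). Since det(I - K) ≠ 0, 1 is not an eigenvalue of K and ker(I - K) = {0}, so we are in the first case: for every y there is a unique x = (I - K)^(-1) y. Explicitly, by the Sherman–Morrison formula, (I - u v^T)^(-1) = I + u v^T/(1 - v·u), i.e. (I - K)^(-1) = I + K/(-2).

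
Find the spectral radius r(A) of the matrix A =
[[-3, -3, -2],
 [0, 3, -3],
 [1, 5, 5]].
r(A) ≈ 5.3185

The eigenvalues of A are the roots of its characteristic polynomial. With M = A (coefficients from the trace, the sum of principal 2x2 minors, and det A):
  p(λ) = det(λ I - M) = λ^3 - 5λ^2 + 8λ + 75.
No integer candidate from the rational root theorem (±divisors of 75) is a root, so the roots are irrational. The cubic discriminant is Δ = -168823 < 0, so there is one real root and a complex-conjugate pair. p(-3) = -21 and p(-2) = 31 have opposite signs, so a root lies in (-3, -2); Newton's method refines it to λ ≈ -2.6514. Dividing out (λ - (-2.6514)) leaves approximately λ^2 - 7.6514λ + 28.2869. For λ^2 - 7.6514λ + 28.2869 the discriminant is -54.6038. It is negative, so the remaining roots are the complex-conjugate pair λ ≈ 3.8257 ± 3.6947i. Their product equals the constant term, so |λ|^2 ≈ 28.2869 and |λ| ≈ 5.3185.
Thus the eigenvalues (to 4 decimals) are -2.6514 (modulus 2.6514); 3.8257 ± 3.6947i (modulus 5.3185). The spectral radius is the largest modulus: r(A) ≈ 5.3185. (Cross-check: r(A) ≤ ||A||_2 ≈ 8.2511; equality holds whenever A is normal, though it can also hold for some non-normal A.)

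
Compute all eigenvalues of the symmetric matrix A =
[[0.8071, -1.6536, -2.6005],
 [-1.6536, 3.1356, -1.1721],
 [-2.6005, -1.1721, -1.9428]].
sigma(A) ≈ {-4, 2, 4}

A is real symmetric, so its spectrum consists of real eigenvalues. Expanding the characteristic polynomial of the displayed matrix gives
  det(λ I - A) = p(λ) = λ^3 + (-2)λ^2 + (-16)λ + (31.9985).
Solving p(λ) = 0 yields eigenvalues ≈ -4, 2, 4. (A is shown rounded to 4 decimals, so these recover the underlying integer eigenvalues to within that precision.)
Verification: the trace of A = 2 equals the sum of eigenvalues 2, and det(A) ≈ -31.9985 matches the eigenvalue product -32.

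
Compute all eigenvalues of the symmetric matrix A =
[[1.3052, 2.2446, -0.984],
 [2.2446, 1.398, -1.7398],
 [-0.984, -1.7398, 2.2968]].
sigma(A) ≈ {-1, 1, 5}

A is real symmetric, so its spectrum consists of real eigenvalues. Expanding the characteristic polynomial of the displayed matrix gives
  det(λ I - A) = p(λ) = λ^3 + (-5)λ^2 + (-1)λ + (5).
Solving p(λ) = 0 yields eigenvalues ≈ -1, 1, 5. (A is shown rounded to 4 decimals, so these recover the underlying integer eigenvalues to within that precision.)
Verification: the trace of A = 5 equals the sum of eigenvalues 5, and det(A) ≈ -4.9999 matches the eigenvalue product -5.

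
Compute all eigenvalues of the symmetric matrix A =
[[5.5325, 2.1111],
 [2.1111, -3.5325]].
sigma(A) ≈ {-4, 6}

A is real symmetric, so its spectrum consists of real eigenvalues. Expanding the characteristic polynomial of the displayed matrix gives
  det(λ I - A) = p(λ) = λ^2 + (-2)λ + (-24).
Solving p(λ) = 0 yields eigenvalues ≈ -4, 6. (A is shown rounded to 4 decimals, so these recover the underlying integer eigenvalues to within that precision.)
Verification: the trace of A = 2 equals the sum of eigenvalues 2, and det(A) ≈ -24.0003 matches the eigenvalue product -24.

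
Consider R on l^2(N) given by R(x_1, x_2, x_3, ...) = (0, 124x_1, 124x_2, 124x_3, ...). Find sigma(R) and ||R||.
sigma(R) = closed disk {z in C : |z| ≤ 124}; ||R|| = 124

Note R = 124·U where U is the unit right shift (U x)_k = x_{k-1} (with x_0 := 0); so ||R|| = 124||U|| and sigma(R) = 124·sigma(U). ||R x||^2 = sum_{k≥1} |124x_k|^2 = 15376||x||^2, so ||R|| = 124 and sigma(R) ⊂ {|z| ≤ 124}. For any |lambda| < 124, the equation (R - lambda I) x = 0 forces x_1 = 0, then 124x_k = lambda x_{k+1} ⇒ x = 0, so R has no eigenvalues. But (R - lambda I) is not surjective for |lambda| < 124: solving (R - lambda I) x = e_1 would require x_n proportional to (lambda/124)^(-n), which is not in l^2. So every |lambda| < 124 lies in the residual spectrum. The boundary |lambda| = 124 is in the approximate point spectrum (the spectrum is closed). Hence sigma(R) is the closed disk of radius 124.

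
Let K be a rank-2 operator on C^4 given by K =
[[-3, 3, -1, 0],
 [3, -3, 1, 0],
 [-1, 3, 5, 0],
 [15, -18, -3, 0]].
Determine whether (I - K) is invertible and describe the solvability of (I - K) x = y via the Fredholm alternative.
(I - K) is invertible (det(I - K) = -32 ≠ 0), so for every y in C^4 the equation (I - K) x = y has a unique solution.

K has rank 2 and factors as K = U V^T = u1 v1^T + u2 v2^T with u1 = (0, 0, 2, -3), v1 = (-2, 3, 2, 0), u2 = (1, -1, -1, -3), v2 = (-3, 3, -1, 0) (multiplying out reproduces the displayed K). The nonzero eigenvalues of U V^T coincide with those of the 2 x 2 matrix G = V^T U = [[v1·u1, v1·u2], [v2·u1, v2·u2]] = [[4, -7], [-2, -5]], and by the Sylvester determinant identity det(I_4 - U V^T) = det(I_2 - V^T U) = det([[-3, 7], [2, 6]]) = (-3)(6) - (7)(2) = -32. (Direct check: I - K =
[[4, -3, 1, 0],
 [-3, 4, -1, 0],
 [1, -3, -4, 0],
 [-15, 18, 3, 1]]
has determinant -32.) The finite-dimensional Fredholm alternative says: either (I - K) is invertible, or ker(I - K) ≠ {0} and then range(I - K) = ker((I - K)^*)^⊥, with dim ker(I - K) = dim ker((I - K)^*). Since det(I - K) ≠ 0, 1 is not an eigenvalue of K and ker(I - K) = {0}, so we are in the first case: for every y there is a unique x = (I - K)^(-1) y. (Explicitly, by the Woodbury identity, (I - U V^T)^(-1) = I + U (I_2 - G)^(-1) V^T.)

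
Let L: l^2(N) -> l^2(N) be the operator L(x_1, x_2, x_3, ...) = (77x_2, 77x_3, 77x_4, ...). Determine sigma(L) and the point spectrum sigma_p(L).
sigma(L) = closed disk {z in C : |z| ≤ 77}; sigma_p(L) = open disk {z in C : |z| < 77}

Note L = 77·V where V is the unit left shift (V x)_k = x_{k+1}; so sigma(L) = 77·sigma(V) and ||L|| = 77||V||. ||L x||^2 = 5929sum_{k≥2} |x_k|^2 ≤ 5929||x||^2, with equality on {x : x_1 = 0}, so ||L|| = 77. For any lambda with |lambda| < 77, set r = lambda/77 (|r| < 1); the vector x = (1, r, r^2, ...) is in l^2 and satisfies L x = 77(r, r^2, ...) = lambda x, so lambda is an eigenvalue. On the boundary |lambda| = 77 the geometric series diverges, so no l^2 eigenvector exists, but these lambda lie in the approximate point spectrum. Hence sigma(L) is the closed disk of radius 77 and sigma_p(L) is the open disk.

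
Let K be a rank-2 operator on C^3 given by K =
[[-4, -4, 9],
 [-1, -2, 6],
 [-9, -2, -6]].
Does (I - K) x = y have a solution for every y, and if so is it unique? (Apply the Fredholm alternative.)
(I - K) is invertible (det(I - K) = 146 ≠ 0), so for every y in C^3 the equation (I - K) x = y has a unique solution.

K has rank 2 and factors as K = U V^T = u1 v1^T + u2 v2^T with u1 = (-2, -1, -1), v1 = (3, 2, -3), u2 = (-1, -1, 3), v2 = (-2, 0, -3) (multiplying out reproduces the displayed K). The nonzero eigenvalues of U V^T coincide with those of the 2 x 2 matrix G = V^T U = [[v1·u1, v1·u2], [v2·u1, v2·u2]] = [[-5, -14], [7, -7]], and by the Sylvester determinant identity det(I_3 - U V^T) = det(I_2 - V^T U) = det([[6, 14], [-7, 8]]) = (6)(8) - (14)(-7) = 146. (Direct check: I - K =
[[5, 4, -9],
 [1, 3, -6],
 [9, 2, 7]]
has determinant 146.) The finite-dimensional Fredholm alternative says: either (I - K) is invertible, or ker(I - K) ≠ {0} and then range(I - K) = ker((I - K)^*)^⊥, with dim ker(I - K) = dim ker((I - K)^*). Since det(I - K) ≠ 0, 1 is not an eigenvalue of K and ker(I - K) = {0}, so we are in the first case: for every y there is a unique x = (I - K)^(-1) y. (Explicitly, by the Woodbury identity, (I - U V^T)^(-1) = I + U (I_2 - G)^(-1) V^T.)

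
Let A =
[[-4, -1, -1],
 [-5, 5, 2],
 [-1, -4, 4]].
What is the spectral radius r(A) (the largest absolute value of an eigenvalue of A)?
r(A) ≈ 5.7034

The eigenvalues of A are the roots of its characteristic polynomial. With M = A (coefficients from the trace, the sum of principal 2x2 minors, and det A):
  p(λ) = det(λ I - M) = λ^3 - 5λ^2 - 14λ + 155.
No integer candidate from the rational root theorem (±divisors of 155) is a root, so the roots are irrational. The cubic discriminant is Δ = -359999 < 0, so there is one real root and a complex-conjugate pair. p(-5) = -25 and p(-4) = 67 have opposite signs, so a root lies in (-5, -4); Newton's method refines it to λ ≈ -4.7649. Dividing out (λ - (-4.7649)) leaves approximately λ^2 - 9.7649λ + 32.5293. For λ^2 - 9.7649λ + 32.5293 the discriminant is -34.7632. It is negative, so the remaining roots are the complex-conjugate pair λ ≈ 4.8825 ± 2.948i. Their product equals the constant term, so |λ|^2 ≈ 32.5293 and |λ| ≈ 5.7034.
Thus the eigenvalues (to 4 decimals) are -4.7649 (modulus 4.7649); 4.8825 ± 2.948i (modulus 5.7034). The spectral radius is the largest modulus: r(A) ≈ 5.7034. (Cross-check: r(A) ≤ ||A||_2 ≈ 7.7043; equality holds whenever A is normal, though it can also hold for some non-normal A.)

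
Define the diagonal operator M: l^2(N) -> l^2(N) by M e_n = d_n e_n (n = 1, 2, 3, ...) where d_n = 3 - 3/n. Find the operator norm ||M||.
||M|| = 3

For a diagonal operator on l^2 with entries d_n, ||M|| = sup_n |d_n|. Here d_1 = 0, d_2 = 3/2, ..., and d_n = 3 - 3/n increases monotonically toward 3. All terms lie in [0, 3), so |d_n| = d_n and the supremum is the limit 3, which is not attained by any individual d_n. Hence ||M|| = 3.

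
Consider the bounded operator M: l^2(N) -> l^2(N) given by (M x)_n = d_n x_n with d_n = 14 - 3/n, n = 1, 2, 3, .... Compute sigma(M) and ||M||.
sigma(M) = {14 - 3/n : n ≥ 1} ∪ {14}; ||M|| = 14

A bounded diagonal operator on l^2 with diagonal entries d_n has spectrum equal to the closure of {d_n : n ≥ 1}: every d_n is an eigenvalue (with eigenvector e_n), so {d_n} ⊂ sigma(M); the spectrum is closed, so its closure is too; and for lambda not in the closure, (M - lambda I) has bounded inverse (the diagonal entries 1/(d_n - lambda) are bounded). For our sequence d_n = 14 - 3/n, n = 1, 2, 3, ...:
  - {d_n} = {14 - 3/n : n ≥ 1}; the only limit point is 14
  - closure = {14 - 3/n : n ≥ 1} ∪ {14}
For the norm: a diagonal operator has ||M|| = sup_n |d_n|. Here d_n = 14 - 3/n increases monotonically from d_1 = 11 toward 14, with all terms in [11, 14); so sup_n |d_n| = 14 (the supremum is the limit, not attained). So ||M|| = 14.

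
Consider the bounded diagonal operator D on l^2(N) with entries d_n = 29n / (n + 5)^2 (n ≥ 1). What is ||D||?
||D|| = 29/20 (attained at n = 5)

For D diagonal, ||D|| = sup_n |d_n|. Treat f(x) = 29x / (x + 5)^2 for real x > 0. By the quotient rule, f'(x) = 29(5 - x)/(x + 5)^3, which is positive for x < 5 and negative for x > 5. So f has a unique maximum at x = 5, and since 5 is a positive integer, the supremum over n ≥ 1 is attained at n = 5: d_5 = 29·5/(5 + 5)^2 = 29·5/100 = 29/20. Hence ||D|| = 29/20.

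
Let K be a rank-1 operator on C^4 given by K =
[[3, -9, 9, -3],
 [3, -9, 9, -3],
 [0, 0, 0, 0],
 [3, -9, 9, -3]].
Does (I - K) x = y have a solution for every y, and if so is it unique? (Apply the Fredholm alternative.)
(I - K) is invertible (det(I - K) = 10 ≠ 0), so for every y in C^4 the equation (I - K) x = y has a unique solution.

K has rank 1, so it is an outer product K = u v^T: every row of K is a multiple of one row vector. Reading off the entries, u = (3, 3, 0, 3) and v = (1, -3, 3, -1) (row i of K equals u_i·v^T). A rank-one matrix u v^T satisfies K u = u (v·u) and kills the (3)-dimensional subspace v^⊥, so its characteristic polynomial is lambda^3 (lambda - v·u) with v·u = tr K = -9. Hence the eigenvalues of I - K are 1 (multiplicity 3) and 1 - (-9) = 10, so det(I - K) = 10. (Direct check: I - K =
[[-2, 9, -9, 3],
 [-3, 10, -9, 3],
 [0, 0, 1, 0],
 [-3, 9, -9, 4]]
has determinant 10.) The finite-dimensional Fredholm alternative says: either (I - K) is invertible, or ker(I - K) ≠ {0} and then range(I - K) = ker((I - K)^*)^⊥, with dim ker(I - K) = dim ker((I - K)^*). Since det(I - K) ≠ 0, 1 is not an eigenvalue of K and ker(I - K) = {0}, so we are in the first case: for every y there is a unique x = (I - K)^(-1) y. Explicitly, by the Sherman–Morrison formula, (I - u v^T)^(-1) = I + u v^T/(1 - v·u), i.e. (I - K)^(-1) = I + K/(10).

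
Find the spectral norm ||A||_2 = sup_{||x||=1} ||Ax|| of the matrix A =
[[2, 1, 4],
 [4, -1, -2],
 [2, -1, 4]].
||A||_2 = sqrt(40) ≈ 6.3246 (= sqrt(largest eigenvalue of A^T A))

||A||_2 = sigma_max(A) = sqrt(lambda_max(A^T A)). Form the symmetric matrix M = A^T A =
[[24, -4, 8],
 [-4, 3, 2],
 [8, 2, 36]].
Its characteristic polynomial (trace, sum of principal 2x2 minors, determinant of M give the coefficients) is
  p(λ) = det(λ I - M) = λ^3 - 63λ^2 + 960λ - 1600.
By the rational root theorem any rational root is an integer divisor of 1600. Testing λ = 40: p(40) = 64000 - 100800 + 38400 - 1600 = 0, so λ = 40 is a root. Dividing out (λ - 40) leaves p(λ) = (λ - 40)(λ^2 - 23λ + 40). For λ^2 - 23λ + 40 the discriminant is 369. It is nonnegative but not a perfect square, so the roots are real and irrational: λ = (23 ± sqrt(369))/2 ≈ 21.1047, 1.8953.
So the eigenvalues of A^T A are ≈ 1.8953, 21.1047, 40 (all ≥ 0, as they must be for A^T A). The largest is λ_max = 40, hence ||A||_2 = sqrt(λ_max) = sqrt(40) ≈ 6.3246.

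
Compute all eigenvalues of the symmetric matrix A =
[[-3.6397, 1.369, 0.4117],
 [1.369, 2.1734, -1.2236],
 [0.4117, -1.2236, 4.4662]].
sigma(A) ≈ {-4, 2, 5}

A is real symmetric, so its spectrum consists of real eigenvalues. Expanding the characteristic polynomial of the displayed matrix gives
  det(λ I - A) = p(λ) = λ^3 + (-3)λ^2 + (-18)λ + (39.9987).
Solving p(λ) = 0 yields eigenvalues ≈ -4, 2, 5. (A is shown rounded to 4 decimals, so these recover the underlying integer eigenvalues to within that precision.)
Verification: the trace of A = 3 equals the sum of eigenvalues 3, and det(A) ≈ -39.9987 matches the eigenvalue product -40.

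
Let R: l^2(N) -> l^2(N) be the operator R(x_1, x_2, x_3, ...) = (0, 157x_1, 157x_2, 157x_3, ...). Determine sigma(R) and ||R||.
sigma(R) = closed disk {z in C : |z| ≤ 157}; ||R|| = 157

Note R = 157·U where U is the unit right shift (U x)_k = x_{k-1} (with x_0 := 0); so ||R|| = 157||U|| and sigma(R) = 157·sigma(U). ||R x||^2 = sum_{k≥1} |157x_k|^2 = 24649||x||^2, so ||R|| = 157 and sigma(R) ⊂ {|z| ≤ 157}. For any |lambda| < 157, the equation (R - lambda I) x = 0 forces x_1 = 0, then 157x_k = lambda x_{k+1} ⇒ x = 0, so R has no eigenvalues. But (R - lambda I) is not surjective for |lambda| < 157: solving (R - lambda I) x = e_1 would require x_n proportional to (lambda/157)^(-n), which is not in l^2. So every |lambda| < 157 lies in the residual spectrum. The boundary |lambda| = 157 is in the approximate point spectrum (the spectrum is closed). Hence sigma(R) is the closed disk of radius 157.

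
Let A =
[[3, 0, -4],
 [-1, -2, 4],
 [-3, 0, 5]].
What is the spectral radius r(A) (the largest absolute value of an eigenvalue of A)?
r(A) = (8 + sqrt(52))/2 ≈ 7.6056

The eigenvalues of A are the roots of its characteristic polynomial. With M = A (coefficients from the trace, the sum of principal 2x2 minors, and det A):
  p(λ) = det(λ I - M) = λ^3 - 6λ^2 - 13λ + 6.
By the rational root theorem any rational root is an integer divisor of 6. Testing λ = -2: p(-2) = -8 - 24 + 26 + 6 = 0, so λ = -2 is a root. Dividing out (λ + 2) leaves p(λ) = (λ + 2)(λ^2 - 8λ + 3). For λ^2 - 8λ + 3 the discriminant is 52. It is nonnegative but not a perfect square, so the roots are real and irrational: λ = (8 ± sqrt(52))/2 ≈ 7.6056, 0.3944.
Thus the eigenvalues (to 4 decimals) are 7.6056 (modulus 7.6056); 0.3944 (modulus 0.3944); -2 (modulus 2). The spectral radius is the largest modulus: r(A) = (8 + sqrt(52))/2 ≈ 7.6056. (Cross-check: r(A) ≤ ||A||_2 ≈ 8.6746; equality holds whenever A is normal, though it can also hold for some non-normal A.)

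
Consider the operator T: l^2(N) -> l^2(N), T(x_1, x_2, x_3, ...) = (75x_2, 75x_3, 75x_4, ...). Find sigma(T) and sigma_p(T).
sigma(T) = closed disk {z in C : |z| ≤ 75}; sigma_p(T) = open disk {z in C : |z| < 75}

Note T = 75·V where V is the unit left shift (V x)_k = x_{k+1}; so sigma(T) = 75·sigma(V) and ||T|| = 75||V||. ||T x||^2 = 5625sum_{k≥2} |x_k|^2 ≤ 5625||x||^2, with equality on {x : x_1 = 0}, so ||T|| = 75. For any lambda with |lambda| < 75, set r = lambda/75 (|r| < 1); the vector x = (1, r, r^2, ...) is in l^2 and satisfies T x = 75(r, r^2, ...) = lambda x, so lambda is an eigenvalue. On the boundary |lambda| = 75 the geometric series diverges, so no l^2 eigenvector exists, but these lambda lie in the approximate point spectrum. Hence sigma(T) is the closed disk of radius 75 and sigma_p(T) is the open disk.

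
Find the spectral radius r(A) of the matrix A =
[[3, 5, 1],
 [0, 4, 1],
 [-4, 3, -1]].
r(A) ≈ 4.1222

The eigenvalues of A are the roots of its characteristic polynomial. With M = A (coefficients from the trace, the sum of principal 2x2 minors, and det A):
  p(λ) = det(λ I - M) = λ^3 - 6λ^2 + 6λ + 25.
No integer candidate from the rational root theorem (±divisors of 25) is a root, so the roots are irrational. The cubic discriminant is Δ = -11043 < 0, so there is one real root and a complex-conjugate pair. p(-2) = -19 and p(-1) = 12 have opposite signs, so a root lies in (-2, -1); Newton's method refines it to λ ≈ -1.4713. Dividing out (λ - (-1.4713)) leaves approximately λ^2 - 7.4713λ + 16.9922. For λ^2 - 7.4713λ + 16.9922 the discriminant is -12.149. It is negative, so the remaining roots are the complex-conjugate pair λ ≈ 3.7356 ± 1.7428i. Their product equals the constant term, so |λ|^2 ≈ 16.9922 and |λ| ≈ 4.1222.
Thus the eigenvalues (to 4 decimals) are -1.4713 (modulus 1.4713); 3.7356 ± 1.7428i (modulus 4.1222). The spectral radius is the largest modulus: r(A) ≈ 4.1222. (Cross-check: r(A) ≤ ||A||_2 ≈ 7.1649; equality holds whenever A is normal, though it can also hold for some non-normal A.)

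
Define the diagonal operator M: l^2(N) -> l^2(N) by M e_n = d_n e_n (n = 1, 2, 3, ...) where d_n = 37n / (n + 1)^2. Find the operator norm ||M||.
||M|| = 37/4 (attained at n = 1)

For M diagonal, ||M|| = sup_n |d_n|. Treat f(x) = 37x / (x + 1)^2 for real x > 0. By the quotient rule, f'(x) = 37(1 - x)/(x + 1)^3, which is positive for x < 1 and negative for x > 1. So f has a unique maximum at x = 1, and since 1 is a positive integer, the supremum over n ≥ 1 is attained at n = 1: d_1 = 37·1/(1 + 1)^2 = 37·1/4 = 37/4. Hence ||M|| = 37/4.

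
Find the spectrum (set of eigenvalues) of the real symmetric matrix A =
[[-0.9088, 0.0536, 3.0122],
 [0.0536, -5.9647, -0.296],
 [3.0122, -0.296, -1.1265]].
sigma(A) ≈ {-6, -4, 2}

A is real symmetric, so its spectrum consists of real eigenvalues. Expanding the characteristic polynomial of the displayed matrix gives
  det(λ I - A) = p(λ) = λ^3 + (8)λ^2 + (4)λ + (-48).
Solving p(λ) = 0 yields eigenvalues ≈ -6, -4, 2. (A is shown rounded to 4 decimals, so these recover the underlying integer eigenvalues to within that precision.)
Verification: the trace of A = -8 equals the sum of eigenvalues -8, and det(A) ≈ 48.0006 matches the eigenvalue product 48.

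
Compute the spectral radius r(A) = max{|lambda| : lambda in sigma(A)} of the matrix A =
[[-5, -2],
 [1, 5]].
r(A) = sqrt(92)/2 ≈ 4.7958

The eigenvalues of A are the roots of its characteristic polynomial. With M = A (coefficients from the trace and determinant):
  p(λ) = det(λ I - M) = λ^2 - 23.
For λ^2 - 23 the discriminant is 92. It is nonnegative but not a perfect square, so the roots are real and irrational: λ = ± sqrt(92)/2 ≈ 4.7958, -4.7958.
Thus the eigenvalues (to 4 decimals) are 4.7958 (modulus 4.7958); -4.7958 (modulus 4.7958). The spectral radius is the largest modulus: r(A) = sqrt(92)/2 ≈ 4.7958. (Cross-check: r(A) ≤ ||A||_2 ≈ 6.5249; equality holds whenever A is normal, though it can also hold for some non-normal A.)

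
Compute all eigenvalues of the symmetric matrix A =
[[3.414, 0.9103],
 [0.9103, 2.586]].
sigma(A) ≈ {2, 4}

A is real symmetric, so its spectrum consists of real eigenvalues. Expanding the characteristic polynomial of the displayed matrix gives
  det(λ I - A) = p(λ) = λ^2 + (-6)λ + (8).
Solving p(λ) = 0 yields eigenvalues ≈ 2, 4. (A is shown rounded to 4 decimals, so these recover the underlying integer eigenvalues to within that precision.)
Verification: the trace of A = 6 equals the sum of eigenvalues 6, and det(A) ≈ 8.0000 matches the eigenvalue product 8.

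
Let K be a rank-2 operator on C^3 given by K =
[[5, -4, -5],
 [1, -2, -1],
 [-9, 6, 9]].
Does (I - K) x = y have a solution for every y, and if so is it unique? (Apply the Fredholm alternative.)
(I - K) is invertible (det(I - K) = -29 ≠ 0), so for every y in C^3 the equation (I - K) x = y has a unique solution.

K has rank 2 and factors as K = U V^T = u1 v1^T + u2 v2^T with u1 = (-1, 1, 3), v1 = (-2, 1, 2), u2 = (3, 3, -3), v2 = (1, -1, -1) (multiplying out reproduces the displayed K). The nonzero eigenvalues of U V^T coincide with those of the 2 x 2 matrix G = V^T U = [[v1·u1, v1·u2], [v2·u1, v2·u2]] = [[9, -9], [-5, 3]], and by the Sylvester determinant identity det(I_3 - U V^T) = det(I_2 - V^T U) = det([[-8, 9], [5, -2]]) = (-8)(-2) - (9)(5) = -29. (Direct check: I - K =
[[-4, 4, 5],
 [-1, 3, 1],
 [9, -6, -8]]
has determinant -29.) The finite-dimensional Fredholm alternative says: either (I - K) is invertible, or ker(I - K) ≠ {0} and then range(I - K) = ker((I - K)^*)^⊥, with dim ker(I - K) = dim ker((I - K)^*). Since det(I - K) ≠ 0, 1 is not an eigenvalue of K and ker(I - K) = {0}, so we are in the first case: for every y there is a unique x = (I - K)^(-1) y. (Explicitly, by the Woodbury identity, (I - U V^T)^(-1) = I + U (I_2 - G)^(-1) V^T.)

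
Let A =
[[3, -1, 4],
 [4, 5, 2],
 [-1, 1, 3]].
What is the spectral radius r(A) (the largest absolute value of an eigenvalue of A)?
r(A) ≈ 5.9516

The eigenvalues of A are the roots of its characteristic polynomial. With M = A (coefficients from the trace, the sum of principal 2x2 minors, and det A):
  p(λ) = det(λ I - M) = λ^3 - 11λ^2 + 45λ - 89.
No integer candidate from the rational root theorem (±divisors of 89) is a root, so the roots are irrational. The cubic discriminant is Δ = -14188 < 0, so there is one real root and a complex-conjugate pair. p(5) = -14 and p(6) = 1 have opposite signs, so a root lies in (5, 6); Newton's method refines it to λ ≈ 5.9516. Dividing out (λ - (5.9516)) leaves approximately λ^2 - 5.0484λ + 14.9539. For λ^2 - 5.0484λ + 14.9539 the discriminant is -34.3295. It is negative, so the remaining roots are the complex-conjugate pair λ ≈ 2.5242 ± 2.9296i. Their product equals the constant term, so |λ|^2 ≈ 14.9539 and |λ| ≈ 3.867.
Thus the eigenvalues (to 4 decimals) are 5.9516 (modulus 5.9516); 2.5242 ± 2.9296i (modulus 3.867). The spectral radius is the largest modulus: r(A) ≈ 5.9516. (Cross-check: r(A) ≤ ||A||_2 ≈ 7.4508; equality holds whenever A is normal, though it can also hold for some non-normal A.)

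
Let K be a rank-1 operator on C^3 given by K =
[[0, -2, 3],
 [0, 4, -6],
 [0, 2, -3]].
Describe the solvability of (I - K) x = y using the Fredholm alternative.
(I - K) is singular (det(I - K) = 0, i.e. 1 ∈ sigma(K)). (I - K) x = y is solvable iff y ⊥ ker((I - K)^*) = span{(0, -2, 3)}, i.e. iff -2y_2 + 3y_3 = 0. When solvable, the solutions are x = y + c·(1, -2, -1), c arbitrary (ker(I - K) = span{(1, -2, -1)}, dimension 1).

K has rank 1, so it is an outer product K = u v^T: every row of K is a multiple of one row vector. Reading off the entries, u = (1, -2, -1) and v = (0, -2, 3) (row i of K equals u_i·v^T). A rank-one matrix u v^T satisfies K u = u (v·u) and kills the (2)-dimensional subspace v^⊥, so its characteristic polynomial is lambda^2 (lambda - v·u) with v·u = tr K = 1. Hence the eigenvalues of I - K are 1 (multiplicity 2) and 1 - (1) = 0, so det(I - K) = 0. (Direct check: I - K =
[[1, 2, -3],
 [0, -3, 6],
 [0, -2, 4]]
has determinant 0.) So 1 is an eigenvalue of K and (I - K) is not invertible. The finite-dimensional Fredholm alternative says: either (I - K) is invertible, or ker(I - K) ≠ {0} and then range(I - K) = ker((I - K)^*)^⊥, with dim ker(I - K) = dim ker((I - K)^*). We are in the second case, so we need both kernels. Kernel of I - K: (I - K) u = u - u (v·u) = u - u = 0, so ker(I - K) = span{u} = span{(1, -2, -1)} (it is exactly 1-dimensional because rank(I - K) = 2). Kernel of the adjoint: K is real, so (I - K)^* = I - K^T = I - v u^T, and (I - v u^T) v = v - v (u·v) = 0; hence ker((I - K)^*) = span{v} = span{(0, -2, 3)}. Therefore (I - K) x = y is solvable iff <y, v> = 0, i.e. iff -2y_2 + 3y_3 = 0. When this holds, K y = u (v·y) = 0, so (I - K) y = y and x = y is a particular solution; the full solution set is the line x = y + c·u = y + c·(1, -2, -1), c ∈ C.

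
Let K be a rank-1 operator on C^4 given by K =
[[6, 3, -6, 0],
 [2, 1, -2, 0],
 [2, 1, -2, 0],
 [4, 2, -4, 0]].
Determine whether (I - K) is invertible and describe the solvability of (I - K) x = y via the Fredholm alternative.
(I - K) is invertible (det(I - K) = -4 ≠ 0), so for every y in C^4 the equation (I - K) x = y has a unique solution.

K has rank 1, so it is an outer product K = u v^T: every row of K is a multiple of one row vector. Reading off the entries, u = (3, 1, 1, 2) and v = (2, 1, -2, 0) (row i of K equals u_i·v^T). A rank-one matrix u v^T satisfies K u = u (v·u) and kills the (3)-dimensional subspace v^⊥, so its characteristic polynomial is lambda^3 (lambda - v·u) with v·u = tr K = 5. Hence the eigenvalues of I - K are 1 (multiplicity 3) and 1 - (5) = -4, so det(I - K) = -4. (Direct check: I - K =
[[-5, -3, 6, 0],
 [-2, 0, 2, 0],
 [-2, -1, 3, 0],
 [-4, -2, 4, 1]]
has determinant -4.) The finite-dimensional Fredholm alternative says: either (I - K) is invertible, or ker(I - K) ≠ {0} and then range(I - K) = ker((I - K)^*)^⊥, with dim ker(I - K) = dim ker((I - K)^*). Since det(I - K) ≠ 0, 1 is not an eigenvalue of K and ker(I - K) = {0}, so we are in the first case: for every y there is a unique x = (I - K)^(-1) y. Explicitly, by the Sherman–Morrison formula, (I - u v^T)^(-1) = I + u v^T/(1 - v·u), i.e. (I - K)^(-1) = I + K/(-4).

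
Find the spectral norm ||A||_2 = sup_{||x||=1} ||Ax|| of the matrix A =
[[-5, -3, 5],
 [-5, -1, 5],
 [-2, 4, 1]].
||A||_2 ≈ 10.4507 (= sqrt(largest eigenvalue of A^T A))

||A||_2 = sigma_max(A) = sqrt(lambda_max(A^T A)). Form the symmetric matrix M = A^T A =
[[54, 12, -52],
 [12, 26, -16],
 [-52, -16, 51]].
Its characteristic polynomial (trace, sum of principal 2x2 minors, determinant of M give the coefficients) is
  p(λ) = det(λ I - M) = λ^3 - 131λ^2 + 2380λ - 100.
No integer candidate from the rational root theorem (±divisors of 100) is a root, so the roots are irrational. The cubic discriminant is Δ = 42943378000 > 0, so there are three distinct real roots. p(0) = -100 and p(1) = 2150 have opposite signs, so a root lies in (0, 1); Newton's method refines it to λ ≈ 0.0421. p(21) = 1370 and p(22) = -496 have opposite signs, so a root lies in (21, 22); Newton's method refines it to λ ≈ 21.741. p(109) = -2062 and p(110) = 7600 have opposite signs, so a root lies in (109, 110); Newton's method refines it to λ ≈ 109.2169. Check (Vieta): the three roots sum to 131, matching tr M = 131.
So the eigenvalues of A^T A are ≈ 0.0421, 21.741, 109.2169 (all ≥ 0, as they must be for A^T A). The largest is λ_max ≈ 109.2169, hence ||A||_2 = sqrt(λ_max) ≈ 10.4507.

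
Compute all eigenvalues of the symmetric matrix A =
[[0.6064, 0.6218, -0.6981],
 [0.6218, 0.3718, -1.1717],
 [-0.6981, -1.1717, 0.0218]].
sigma(A) ≈ {-1, 0, 2}

A is real symmetric, so its spectrum consists of real eigenvalues. Expanding the characteristic polynomial of the displayed matrix gives
  det(λ I - A) = p(λ) = λ^3 + (-1)λ^2 + (-2)λ + (0).
Solving p(λ) = 0 yields eigenvalues ≈ -1, 0, 2. (A is shown rounded to 4 decimals, so these recover the underlying integer eigenvalues to within that precision.)
Verification: the trace of A = 1 equals the sum of eigenvalues 1, and det(A) ≈ -0.0000 matches the eigenvalue product 0.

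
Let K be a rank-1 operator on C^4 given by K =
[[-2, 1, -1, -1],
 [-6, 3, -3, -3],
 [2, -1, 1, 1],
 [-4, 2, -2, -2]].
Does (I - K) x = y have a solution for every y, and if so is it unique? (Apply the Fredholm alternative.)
(I - K) is invertible (det(I - K) = 1 ≠ 0), so for every y in C^4 the equation (I - K) x = y has a unique solution.

K has rank 1, so it is an outer product K = u v^T: every row of K is a multiple of one row vector. Reading off the entries, u = (-1, -3, 1, -2) and v = (2, -1, 1, 1) (row i of K equals u_i·v^T). A rank-one matrix u v^T satisfies K u = u (v·u) and kills the (3)-dimensional subspace v^⊥, so its characteristic polynomial is lambda^3 (lambda - v·u) with v·u = tr K = 0. Hence the eigenvalues of I - K are 1 (multiplicity 3) and 1 - (0) = 1, so det(I - K) = 1. (Direct check: I - K =
[[3, -1, 1, 1],
 [6, -2, 3, 3],
 [-2, 1, 0, -1],
 [4, -2, 2, 3]]
has determinant 1.) The finite-dimensional Fredholm alternative says: either (I - K) is invertible, or ker(I - K) ≠ {0} and then range(I - K) = ker((I - K)^*)^⊥, with dim ker(I - K) = dim ker((I - K)^*). Since det(I - K) ≠ 0, 1 is not an eigenvalue of K and ker(I - K) = {0}, so we are in the first case: for every y there is a unique x = (I - K)^(-1) y. Explicitly, by the Sherman–Morrison formula, (I - u v^T)^(-1) = I + u v^T/(1 - v·u), i.e. (I - K)^(-1) = I + K.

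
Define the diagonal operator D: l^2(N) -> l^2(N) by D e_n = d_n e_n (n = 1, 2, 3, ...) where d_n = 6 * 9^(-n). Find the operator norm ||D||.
||D|| = 2/3 (attained at n = 1)

For D diagonal, ||D|| = sup_n |d_n|. The sequence d_n = 6 * 9^(-n) is positive and strictly decreasing (ratio 9^(-1) < 1), so the supremum is d_1 = 6/9 = 2/3. Hence ||D|| = 2/3.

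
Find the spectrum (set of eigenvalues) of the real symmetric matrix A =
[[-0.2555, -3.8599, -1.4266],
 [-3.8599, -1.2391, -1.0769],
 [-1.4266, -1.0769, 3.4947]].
sigma(A) ≈ {-5, 3, 4}

A is real symmetric, so its spectrum consists of real eigenvalues. Expanding the characteristic polynomial of the displayed matrix gives
  det(λ I - A) = p(λ) = λ^3 + (-2)λ^2 + (-23)λ + (60.0024).
Solving p(λ) = 0 yields eigenvalues ≈ -5, 3, 4. (A is shown rounded to 4 decimals, so these recover the underlying integer eigenvalues to within that precision.)
Verification: the trace of A = 2 equals the sum of eigenvalues 2, and det(A) ≈ -60.0024 matches the eigenvalue product -60.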